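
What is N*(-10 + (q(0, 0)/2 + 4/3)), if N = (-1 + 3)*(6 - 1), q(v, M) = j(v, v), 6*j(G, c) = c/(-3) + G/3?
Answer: -260/3 ≈ -86.667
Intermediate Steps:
j(G, c) = -c/18 + G/18 (j(G, c) = (c/(-3) + G/3)/6 = (c*(-⅓) + G*(⅓))/6 = (-c/3 + G/3)/6 = -c/18 + G/18)
q(v, M) = 0 (q(v, M) = -v/18 + v/18 = 0)
N = 10 (N = 2*5 = 10)
N*(-10 + (q(0, 0)/2 + 4/3)) = 10*(-10 + (0/2 + 4/3)) = 10*(-10 + (0*(½) + 4*(⅓))) = 10*(-10 + (0 + 4/3)) = 10*(-10 + 4/3) = 10*(-26/3) = -260/3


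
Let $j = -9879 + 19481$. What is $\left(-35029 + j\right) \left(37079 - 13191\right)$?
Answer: $-607400176$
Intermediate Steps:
$j = 9602$
$\left(-35029 + j\right) \left(37079 - 13191\right) = \left(-35029 + 9602\right) \left(37079 - 13191\right) = \left(-25427\right) 23888 = -607400176$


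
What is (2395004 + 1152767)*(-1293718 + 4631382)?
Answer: 11841267546944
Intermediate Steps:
(2395004 + 1152767)*(-1293718 + 4631382) = 3547771*3337664 = 11841267546944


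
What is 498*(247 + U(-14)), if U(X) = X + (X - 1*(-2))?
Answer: 110058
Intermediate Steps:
U(X) = 2 + 2*X (U(X) = X + (X + 2) = X + (2 + X) = 2 + 2*X)
498*(247 + U(-14)) = 498*(247 + (2 + 2*(-14))) = 498*(247 + (2 - 28)) = 498*(247 - 26) = 498*221 = 110058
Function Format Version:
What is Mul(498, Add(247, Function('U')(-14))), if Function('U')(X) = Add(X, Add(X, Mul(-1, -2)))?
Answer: 110058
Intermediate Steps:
Function('U')(X) = Add(2, Mul(2, X)) (Function('U')(X) = Add(X, Add(X, 2)) = Add(X, Add(2, X)) = Add(2, Mul(2, X)))
Mul(498, Add(247, Function('U')(-14))) = Mul(498, Add(247, Add(2, Mul(2, -14)))) = Mul(498, Add(247, Add(2, -28))) = Mul(498, Add(247, -26)) = Mul(498, 221) = 110058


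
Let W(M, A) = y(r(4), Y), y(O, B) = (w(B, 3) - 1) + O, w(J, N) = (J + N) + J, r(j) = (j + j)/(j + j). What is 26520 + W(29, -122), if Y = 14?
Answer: 26551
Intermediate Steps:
r(j) = 1 (r(j) = (2*j)/((2*j)) = (2*j)*(1/(2*j)) = 1)
w(J, N) = N + 2*J
y(O, B) = 2 + O + 2*B (y(O, B) = ((3 + 2*B) - 1) + O = (2 + 2*B) + O = 2 + O + 2*B)
W(M, A) = 31 (W(M, A) = 2 + 1 + 2*14 = 2 + 1 + 28 = 31)
26520 + W(29, -122) = 26520 + 31 = 26551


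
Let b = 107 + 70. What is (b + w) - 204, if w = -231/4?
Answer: -339/4 ≈ -84.750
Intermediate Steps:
w = -231/4 (w = -231*¼ = -231/4 ≈ -57.750)
b = 177
(b + w) - 204 = (177 - 231/4) - 204 = 477/4 - 204 = -339/4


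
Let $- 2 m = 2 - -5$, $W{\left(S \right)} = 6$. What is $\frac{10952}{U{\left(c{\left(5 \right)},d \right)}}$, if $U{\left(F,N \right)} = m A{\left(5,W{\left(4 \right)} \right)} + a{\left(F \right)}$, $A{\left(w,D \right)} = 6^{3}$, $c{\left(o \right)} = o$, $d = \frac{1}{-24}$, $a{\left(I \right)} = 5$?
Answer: $- \frac{10952}{751} \approx -14.583$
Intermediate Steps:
$d = - \frac{1}{24} \approx -0.041667$
$A{\left(w,D \right)} = 216$
$m = - \frac{7}{2}$ ($m = - \frac{2 - -5}{2} = - \frac{2 + 5}{2} = \left(- \frac{1}{2}\right) 7 = - \frac{7}{2} \approx -3.5$)
$U{\left(F,N \right)} = -751$ ($U{\left(F,N \right)} = \left(- \frac{7}{2}\right) 216 + 5 = -756 + 5 = -751$)
$\frac{10952}{U{\left(c{\left(5 \right)},d \right)}} = \frac{10952}{-751} = 10952 \left(- \frac{1}{751}\right) = - \frac{10952}{751}$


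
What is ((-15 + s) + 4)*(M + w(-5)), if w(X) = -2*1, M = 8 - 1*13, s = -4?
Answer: 105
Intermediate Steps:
M = -5 (M = 8 - 13 = -5)
w(X) = -2
((-15 + s) + 4)*(M + w(-5)) = ((-15 - 4) + 4)*(-5 - 2) = (-19 + 4)*(-7) = -15*(-7) = 105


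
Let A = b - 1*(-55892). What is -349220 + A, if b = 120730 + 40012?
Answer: -132586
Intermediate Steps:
b = 160742
A = 216634 (A = 160742 - 1*(-55892) = 160742 + 55892 = 216634)
-349220 + A = -349220 + 216634 = -132586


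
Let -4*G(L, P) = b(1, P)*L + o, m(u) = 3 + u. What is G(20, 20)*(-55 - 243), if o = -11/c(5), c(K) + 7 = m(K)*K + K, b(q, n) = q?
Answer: 111601/76 ≈ 1468.4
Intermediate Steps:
c(K) = -7 + K + K*(3 + K) (c(K) = -7 + ((3 + K)*K + K) = -7 + (K*(3 + K) + K) = -7 + (K + K*(3 + K)) = -7 + K + K*(3 + K))
o = -11/38 (o = -11/(-7 + 5 + 5*(3 + 5)) = -11/(-7 + 5 + 5*8) = -11/(-7 + 5 + 40) = -11/38 ≈ -0.28947)
G(L, P) = 11/152 - L/4 (G(L, P) = -(1*L - 11/38)/4 = -(L - 11/38)/4 = -(-11/38 + L)/4 = 11/152 - L/4)
G(20, 20)*(-55 - 243) = (11/152 - 1/4*20)*(-55 - 243) = (11/152 - 5)*(-298) = -749/152*(-298) = 111601/76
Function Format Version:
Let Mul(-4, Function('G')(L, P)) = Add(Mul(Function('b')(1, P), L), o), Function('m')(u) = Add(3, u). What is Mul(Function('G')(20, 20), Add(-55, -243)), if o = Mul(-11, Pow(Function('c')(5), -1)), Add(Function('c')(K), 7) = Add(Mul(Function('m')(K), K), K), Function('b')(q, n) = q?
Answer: Rational(111601, 76) ≈ 1468.4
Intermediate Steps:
Function('c')(K) = Add(-7, K, Mul(K, Add(3, K))) (Function('c')(K) = Add(-7, Add(Mul(Add(3, K), K), K)) = Add(-7, Add(Mul(K, Add(3, K)), K)) = Add(-7, Add(K, Mul(K, Add(3, K)))) = Add(-7, K, Mul(K, Add(3, K))))
o = Rational(-11, 38) (o = Mul(-11, Pow(Add(-7, 5, Mul(5, Add(3, 5))), -1)) = Mul(-11, Pow(Add(-7, 5, Mul(5, 8)), -1)) = Mul(-11, Pow(Add(-7, 5, 40), -1)) = Mul(-11, Pow(38, -1)) = Mul(-11, Rational(1, 38)) = Rational(-11, 38) ≈ -0.28947)
Function('G')(L, P) = Add(Rational(11, 152), Mul(Rational(-1, 4), L)) (Function('G')(L, P) = Mul(Rational(-1, 4), Add(Mul(1, L), Rational(-11, 38))) = Mul(Rational(-1, 4), Add(L, Rational(-11, 38))) = Mul(Rational(-1, 4), Add(Rational(-11, 38), L)) = Add(Rational(11, 152), Mul(Rational(-1, 4), L)))
Mul(Function('G')(20, 20), Add(-55, -243)) = Mul(Add(Rational(11, 152), Mul(Rational(-1, 4), 20)), Add(-55, -243)) = Mul(Add(Rational(11, 152), -5), -298) = Mul(Rational(-749, 152), -298) = Rational(111601, 76)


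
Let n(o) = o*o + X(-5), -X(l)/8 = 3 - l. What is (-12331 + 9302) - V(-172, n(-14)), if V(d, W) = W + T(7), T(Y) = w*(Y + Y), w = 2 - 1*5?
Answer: -3119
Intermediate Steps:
X(l) = -24 + 8*l (X(l) = -8*(3 - l) = -24 + 8*l)
w = -3 (w = 2 - 5 = -3)
T(Y) = -6*Y (T(Y) = -3*(Y + Y) = -6*Y)
n(o) = -64 + o² (n(o) = o*o + (-24 + 8*(-5)) = o² + (-24 - 40) = o² - 64 = -64 + o²)
V(d, W) = -42 + W (V(d, W) = W - 6*7 = W - 42 = -42 + W)
(-12331 + 9302) - V(-172, n(-14)) = (-12331 + 9302) - (-42 + (-64 + (-14)²)) = -3029 - (-42 + (-64 + 196)) = -3029 - (-42 + 132) = -3029 - 1*90 = -3029 - 90 = -3119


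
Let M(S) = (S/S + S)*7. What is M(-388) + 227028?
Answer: 224319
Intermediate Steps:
M(S) = 7 + 7*S (M(S) = (1 + S)*7 = 7 + 7*S)
M(-388) + 227028 = (7 + 7*(-388)) + 227028 = (7 - 2716) + 227028 = -2709 + 227028 = 224319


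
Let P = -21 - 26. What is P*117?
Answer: -5499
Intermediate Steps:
P = -47
P*117 = -47*117 = -5499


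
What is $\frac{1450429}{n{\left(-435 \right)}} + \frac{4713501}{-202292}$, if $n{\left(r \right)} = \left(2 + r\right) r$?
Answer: $- \frac{594401297587}{38102709660} \approx -15.6$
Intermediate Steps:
$n{\left(r \right)} = r \left(2 + r\right)$
$\frac{1450429}{n{\left(-435 \right)}} + \frac{4713501}{-202292} = \frac{1450429}{\left(-435\right) \left(2 - 435\right)} + \frac{4713501}{-202292} = \frac{1450429}{\left(-435\right) \left(-433\right)} + 4713501 \left(- \frac{1}{202292}\right) = \frac{1450429}{188355} - \frac{4713501}{202292} = - \frac{594401297587}{38102709660}$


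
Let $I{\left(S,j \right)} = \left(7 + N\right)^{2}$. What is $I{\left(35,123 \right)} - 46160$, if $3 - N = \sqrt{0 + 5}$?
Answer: $-46160 + \left(10 - \sqrt{5}\right)^{2} \approx -46100.0$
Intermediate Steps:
$N = 3 - \sqrt{5}$ ($N = 3 - \sqrt{0 + 5} = 3 - \sqrt{5} \approx 0.76393$)
$I{\left(S,j \right)} = \left(10 - \sqrt{5}\right)^{2}$ ($I{\left(S,j \right)} = \left(7 + \left(3 - \sqrt{5}\right)\right)^{2} = \left(10 - \sqrt{5}\right)^{2}$)
$I{\left(35,123 \right)} - 46160 = \left(10 - \sqrt{5}\right)^{2} - 46160 = -46160 + \left(10 - \sqrt{5}\right)^{2}$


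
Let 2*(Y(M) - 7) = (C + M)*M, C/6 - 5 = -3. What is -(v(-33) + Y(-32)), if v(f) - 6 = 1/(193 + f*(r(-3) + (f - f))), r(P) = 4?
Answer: -20314/61 ≈ -333.02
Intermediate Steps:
C = 12 (C = 30 + 6*(-3) = 30 - 18 = 12)
Y(M) = 7 + M*(12 + M)/2 (Y(M) = 7 + ((12 + M)*M)/2 = 7 + (M*(12 + M))/2 = 7 + M*(12 + M)/2)
v(f) = 6 + 1/(193 + 4*f) (v(f) = 6 + 1/(193 + f*(4 + (f - f))) = 6 + 1/(193 + f*(4 + 0)) = 6 + 1/(193 + f*4) = 6 + 1/(193 + 4*f))
-(v(-33) + Y(-32)) = -((1159 + 24*(-33))/(193 + 4*(-33)) + (7 + (1/2)*(-32)**2 + 6*(-32))) = -((1159 - 792)/(193 - 132) + (7 + (1/2)*1024 - 192)) = -(367/61 + (7 + 512 - 192)) = -((1/61)*367 + 327) = -(367/61 + 327) = -1*20314/61 = -20314/61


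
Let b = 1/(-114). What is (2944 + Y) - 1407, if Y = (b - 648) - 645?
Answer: 27815/114 ≈ 243.99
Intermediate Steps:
b = -1/114 ≈ -0.0087719
Y = -147403/114 (Y = (-1/114 - 648) - 645 = -73873/114 - 645 = -147403/114 ≈ -1293.0)
(2944 + Y) - 1407 = (2944 - 147403/114) - 1407 = 188213/114 - 1407 = 27815/114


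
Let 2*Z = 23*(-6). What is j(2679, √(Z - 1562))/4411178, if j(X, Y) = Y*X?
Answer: 2679*I*√1631/4411178 ≈ 0.024527*I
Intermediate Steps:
Z = -69 (Z = (23*(-6))/2 = (½)*(-138) = -69)
j(X, Y) = X*Y
j(2679, √(Z - 1562))/4411178 = (2679*√(-69 - 1562))/4411178 = (2679*√(-1631))*(1/4411178) = (2679*(I*√1631))*(1/4411178) = (2679*I*√1631)*(1/4411178) = 2679*I*√1631/4411178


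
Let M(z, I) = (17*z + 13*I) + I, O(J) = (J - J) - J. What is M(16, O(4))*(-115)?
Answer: -24840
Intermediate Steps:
O(J) = -J (O(J) = 0 - J = -J)
M(z, I) = 14*I + 17*z (M(z, I) = (13*I + 17*z) + I = 14*I + 17*z)
M(16, O(4))*(-115) = (14*(-1*4) + 17*16)*(-115) = (14*(-4) + 272)*(-115) = (-56 + 272)*(-115) = 216*(-115) = -24840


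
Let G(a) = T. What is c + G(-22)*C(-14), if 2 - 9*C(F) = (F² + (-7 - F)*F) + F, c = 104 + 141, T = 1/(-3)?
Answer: 6697/27 ≈ 248.04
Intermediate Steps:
T = -⅓ ≈ -0.33333
c = 245
G(a) = -⅓
C(F) = 2/9 - F/9 - F²/9 - F*(-7 - F)/9 (C(F) = 2/9 - ((F² + (-7 - F)*F) + F)/9 = 2/9 - ((F² + F*(-7 - F)) + F)/9 = 2/9 - (F + F² + F*(-7 - F))/9 = 2/9 + (-F/9 - F²/9 - F*(-7 - F)/9) = 2/9 - F/9 - F²/9 - F*(-7 - F)/9)
c + G(-22)*C(-14) = 245 - (2/9 + (⅔)*(-14))/3 = 245 - (2/9 - 28/3)/3 = 245 - ⅓*(-82/9) = 245 + 82/27 = 6697/27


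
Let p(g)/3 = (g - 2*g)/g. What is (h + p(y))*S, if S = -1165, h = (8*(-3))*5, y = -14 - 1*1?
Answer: 143295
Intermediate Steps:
y = -15 (y = -14 - 1 = -15)
h = -120 (h = -24*5 = -120)
p(g) = -3 (p(g) = 3*((g - 2*g)/g) = 3*((-g)/g) = 3*(-1) = -3)
(h + p(y))*S = (-120 - 3)*(-1165) = -123*(-1165) = 143295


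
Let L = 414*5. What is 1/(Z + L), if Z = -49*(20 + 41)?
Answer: -1/919 ≈ -0.0010881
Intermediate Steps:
L = 2070
Z = -2989 (Z = -49*61 = -2989)
1/(Z + L) = 1/(-2989 + 2070) = 1/(-919) = -1/919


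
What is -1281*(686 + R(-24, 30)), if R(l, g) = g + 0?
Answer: -917196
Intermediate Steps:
R(l, g) = g
-1281*(686 + R(-24, 30)) = -1281*(686 + 30) = -1281*716 = -917196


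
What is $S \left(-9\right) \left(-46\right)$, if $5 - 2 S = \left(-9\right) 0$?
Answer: $1035$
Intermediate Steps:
$S = \frac{5}{2}$ ($S = \frac{5}{2} - \frac{\left(-9\right) 0}{2} = \frac{5}{2} - 0 = \frac{5}{2} + 0 = \frac{5}{2} \approx 2.5$)
$S \left(-9\right) \left(-46\right) = \frac{5}{2} \left(-9\right) \left(-46\right) = \left(- \frac{45}{2}\right) \left(-46\right) = 1035$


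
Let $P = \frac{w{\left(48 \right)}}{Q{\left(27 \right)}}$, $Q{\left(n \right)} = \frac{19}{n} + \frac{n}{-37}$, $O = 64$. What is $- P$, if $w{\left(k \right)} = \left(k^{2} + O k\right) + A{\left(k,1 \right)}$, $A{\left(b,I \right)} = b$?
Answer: $\frac{2709288}{13} \approx 2.0841 \cdot 10^{5}$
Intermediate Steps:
$Q{\left(n \right)} = \frac{19}{n} - \frac{n}{37}$ ($Q{\left(n \right)} = \frac{19}{n} + n \left(- \frac{1}{37}\right) = \frac{19}{n} - \frac{n}{37}$)
$w{\left(k \right)} = k^{2} + 65 k$ ($w{\left(k \right)} = \left(k^{2} + 64 k\right) + k = k^{2} + 65 k$)
$P = - \frac{2709288}{13}$ ($P = \frac{48 \left(65 + 48\right)}{\frac{19}{27} - \frac{27}{37}} = \frac{48 \cdot 113}{19 \cdot \frac{1}{27} - \frac{27}{37}} = \frac{5424}{\frac{19}{27} - \frac{27}{37}} = \frac{5424}{- \frac{26}{999}} = 5424 \left(- \frac{999}{26}\right) = - \frac{2709288}{13} \approx -2.0841 \cdot 10^{5}$)
$- P = \left(-1\right) \left(- \frac{2709288}{13}\right) = \frac{2709288}{13}$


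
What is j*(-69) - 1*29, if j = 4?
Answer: -305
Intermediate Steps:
j*(-69) - 1*29 = 4*(-69) - 1*29 = -276 - 29 = -305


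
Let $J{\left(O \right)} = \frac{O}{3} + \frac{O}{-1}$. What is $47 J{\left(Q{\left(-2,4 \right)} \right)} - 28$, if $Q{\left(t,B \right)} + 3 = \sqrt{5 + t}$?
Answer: $66 - \frac{94 \sqrt{3}}{3} \approx 11.729$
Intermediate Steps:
$Q{\left(t,B \right)} = -3 + \sqrt{5 + t}$
$J{\left(O \right)} = - \frac{2 O}{3}$ ($J{\left(O \right)} = O \frac{1}{3} + O \left(-1\right) = \frac{O}{3} - O = - \frac{2 O}{3}$)
$47 J{\left(Q{\left(-2,4 \right)} \right)} - 28 = 47 \left(- \frac{2 \left(-3 + \sqrt{5 - 2}\right)}{3}\right) - 28 = 47 \left(- \frac{2 \left(-3 + \sqrt{3}\right)}{3}\right) - 28 = 47 \left(2 - \frac{2 \sqrt{3}}{3}\right) - 28 = \left(94 - \frac{94 \sqrt{3}}{3}\right) - 28 = 66 - \frac{94 \sqrt{3}}{3}$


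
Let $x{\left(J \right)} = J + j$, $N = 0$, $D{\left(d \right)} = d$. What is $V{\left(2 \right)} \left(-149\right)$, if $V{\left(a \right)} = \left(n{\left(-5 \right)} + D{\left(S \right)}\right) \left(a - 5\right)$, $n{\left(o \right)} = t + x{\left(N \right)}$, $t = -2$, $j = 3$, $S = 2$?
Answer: $1341$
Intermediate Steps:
$x{\left(J \right)} = 3 + J$ ($x{\left(J \right)} = J + 3 = 3 + J$)
$n{\left(o \right)} = 1$ ($n{\left(o \right)} = -2 + \left(3 + 0\right) = -2 + 3 = 1$)
$V{\left(a \right)} = -15 + 3 a$ ($V{\left(a \right)} = \left(1 + 2\right) \left(a - 5\right) = 3 \left(-5 + a\right) = -15 + 3 a$)
$V{\left(2 \right)} \left(-149\right) = \left(-15 + 3 \cdot 2\right) \left(-149\right) = \left(-15 + 6\right) \left(-149\right) = \left(-9\right) \left(-149\right) = 1341$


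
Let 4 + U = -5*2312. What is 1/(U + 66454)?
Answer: 1/54890 ≈ 1.8218e-5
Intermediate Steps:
U = -11564 (U = -4 - 5*2312 = -4 - 11560 = -11564)
1/(U + 66454) = 1/(-11564 + 66454) = 1/54890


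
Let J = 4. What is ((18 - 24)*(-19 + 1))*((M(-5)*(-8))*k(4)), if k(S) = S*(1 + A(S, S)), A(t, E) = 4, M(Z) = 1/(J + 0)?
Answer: -4320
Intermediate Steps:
M(Z) = ¼ (M(Z) = 1/(4 + 0) = 1/4 = ¼)
k(S) = 5*S (k(S) = S*(1 + 4) = S*5 = 5*S)
((18 - 24)*(-19 + 1))*((M(-5)*(-8))*k(4)) = ((18 - 24)*(-19 + 1))*(((¼)*(-8))*(5*4)) = (-6*(-18))*(-2*20) = 108*(-40) = -4320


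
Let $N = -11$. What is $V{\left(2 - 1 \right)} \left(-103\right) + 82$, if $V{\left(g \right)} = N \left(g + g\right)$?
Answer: $2348$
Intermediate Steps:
$V{\left(g \right)} = - 22 g$ ($V{\left(g \right)} = - 11 \left(g + g\right) = - 11 \cdot 2 g = - 22 g$)
$V{\left(2 - 1 \right)} \left(-103\right) + 82 = - 22 \left(2 - 1\right) \left(-103\right) + 82 = \left(-22\right) 1 \left(-103\right) + 82 = \left(-22\right) \left(-103\right) + 82 = 2266 + 82 = 2348$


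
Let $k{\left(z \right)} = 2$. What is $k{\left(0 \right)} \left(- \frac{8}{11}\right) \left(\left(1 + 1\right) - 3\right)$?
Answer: $\frac{16}{11} \approx 1.4545$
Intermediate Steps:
$k{\left(0 \right)} \left(- \frac{8}{11}\right) \left(\left(1 + 1\right) - 3\right) = 2 \left(- \frac{8}{11}\right) \left(\left(1 + 1\right) - 3\right) = 2 \left(\left(-8\right) \frac{1}{11}\right) \left(2 - 3\right) = 2 \left(- \frac{8}{11}\right) \left(-1\right) = \left(- \frac{16}{11}\right) \left(-1\right) = \frac{16}{11}$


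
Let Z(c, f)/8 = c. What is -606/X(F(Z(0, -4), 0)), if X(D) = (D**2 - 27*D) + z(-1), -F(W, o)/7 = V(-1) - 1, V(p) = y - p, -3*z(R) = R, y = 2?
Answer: -1818/1723 ≈ -1.0551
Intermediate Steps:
z(R) = -R/3
Z(c, f) = 8*c
V(p) = 2 - p
F(W, o) = -14 (F(W, o) = -7*((2 - 1*(-1)) - 1) = -7*((2 + 1) - 1) = -7*(3 - 1) = -7*2 = -14)
X(D) = 1/3 + D**2 - 27*D (X(D) = (D**2 - 27*D) - 1/3*(-1) = (D**2 - 27*D) + 1/3 = 1/3 + D**2 - 27*D)
-606/X(F(Z(0, -4), 0)) = -606/(1/3 + (-14)**2 - 27*(-14)) = -606/(1/3 + 196 + 378) = -606/1723/3 = -606*3/1723 = -1818/1723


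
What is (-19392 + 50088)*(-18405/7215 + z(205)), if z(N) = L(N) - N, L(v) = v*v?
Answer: 617425268328/481 ≈ 1.2836e+9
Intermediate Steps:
L(v) = v²
z(N) = N² - N
(-19392 + 50088)*(-18405/7215 + z(205)) = (-19392 + 50088)*(-18405/7215 + 205*(-1 + 205)) = 30696*(-18405*1/7215 + 205*204) = 30696*(-1227/481 + 41820) = 30696*(20114193/481) = 617425268328/481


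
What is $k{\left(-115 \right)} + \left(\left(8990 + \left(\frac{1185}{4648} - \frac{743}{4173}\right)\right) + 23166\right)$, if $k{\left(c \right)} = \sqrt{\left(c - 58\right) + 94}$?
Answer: $\frac{623702611765}{19396104} + i \sqrt{79} \approx 32156.0 + 8.8882 i$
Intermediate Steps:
$k{\left(c \right)} = \sqrt{36 + c}$ ($k{\left(c \right)} = \sqrt{\left(-58 + c\right) + 94} = \sqrt{36 + c}$)
$k{\left(-115 \right)} + \left(\left(8990 + \left(\frac{1185}{4648} - \frac{743}{4173}\right)\right) + 23166\right) = \sqrt{36 - 115} + \left(\left(8990 + \left(\frac{1185}{4648} - \frac{743}{4173}\right)\right) + 23166\right) = \sqrt{-79} + \left(\left(8990 + \left(1185 \cdot \frac{1}{4648} - \frac{743}{4173}\right)\right) + 23166\right) = i \sqrt{79} + \left(\left(8990 + \left(\frac{1185}{4648} - \frac{743}{4173}\right)\right) + 23166\right) = i \sqrt{79} + \left(\left(8990 + \frac{1491541}{19396104}\right) + 23166\right) = i \sqrt{79} + \left(\frac{174372466501}{19396104} + 23166\right) = i \sqrt{79} + \frac{623702611765}{19396104} = \frac{623702611765}{19396104} + i \sqrt{79}$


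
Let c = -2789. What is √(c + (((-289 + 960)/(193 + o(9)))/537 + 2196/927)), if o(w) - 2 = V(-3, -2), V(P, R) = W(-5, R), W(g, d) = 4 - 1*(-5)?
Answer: I*√9855062321347639/1880574 ≈ 52.789*I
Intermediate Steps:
W(g, d) = 9 (W(g, d) = 4 + 5 = 9)
V(P, R) = 9
o(w) = 11 (o(w) = 2 + 9 = 11)
√(c + (((-289 + 960)/(193 + o(9)))/537 + 2196/927)) = √(-2789 + (((-289 + 960)/(193 + 11))/537 + 2196/927)) = √(-2789 + ((671/204)*(1/537) + 2196*(1/927))) = √(-2789 + ((671*(1/204))*(1/537) + 244/103)) = √(-2789 + ((671/204)*(1/537) + 244/103)) = √(-2789 + (671/109548 + 244/103)) = √(-2789 + 26798825/11283444) = √(-31442726491/11283444) = I*√9855062321347639/1880574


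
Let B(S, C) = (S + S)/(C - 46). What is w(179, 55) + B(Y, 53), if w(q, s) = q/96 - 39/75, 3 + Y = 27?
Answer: 137789/16800 ≈ 8.2017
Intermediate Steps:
Y = 24 (Y = -3 + 27 = 24)
B(S, C) = 2*S/(-46 + C) (B(S, C) = (2*S)/(-46 + C) = 2*S/(-46 + C))
w(q, s) = -13/25 + q/96 (w(q, s) = q*(1/96) - 39*1/75 = q/96 - 13/25 = -13/25 + q/96)
w(179, 55) + B(Y, 53) = (-13/25 + (1/96)*179) + 2*24/(-46 + 53) = (-13/25 + 179/96) + 2*24/7 = 3227/2400 + 2*24*(⅐) = 3227/2400 + 48/7 = 137789/16800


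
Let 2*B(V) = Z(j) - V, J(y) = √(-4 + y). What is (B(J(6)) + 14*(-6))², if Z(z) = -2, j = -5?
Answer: (170 + √2)²/4 ≈ 7345.7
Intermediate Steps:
B(V) = -1 - V/2 (B(V) = (-2 - V)/2 = -1 - V/2)
(B(J(6)) + 14*(-6))² = ((-1 - √(-4 + 6)/2) + 14*(-6))² = ((-1 - √2/2) - 84)² = (-85 - √2/2)²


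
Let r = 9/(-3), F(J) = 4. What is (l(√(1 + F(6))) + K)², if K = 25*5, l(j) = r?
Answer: 14884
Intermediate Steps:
r = -3 (r = 9*(-⅓) = -3)
l(j) = -3
K = 125
(l(√(1 + F(6))) + K)² = (-3 + 125)² = 122² = 14884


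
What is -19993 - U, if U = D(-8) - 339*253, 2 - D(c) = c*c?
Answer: 65836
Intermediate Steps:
D(c) = 2 - c**2 (D(c) = 2 - c*c = 2 - c**2)
U = -85829 (U = (2 - 1*(-8)**2) - 339*253 = (2 - 1*64) - 85767 = (2 - 64) - 85767 = -62 - 85767 = -85829)
-19993 - U = -19993 - 1*(-85829) = -19993 + 85829 = 65836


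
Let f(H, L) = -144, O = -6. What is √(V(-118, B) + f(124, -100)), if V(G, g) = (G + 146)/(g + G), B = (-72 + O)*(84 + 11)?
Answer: I*√510050230/1882 ≈ 12.0*I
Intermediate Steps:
B = -7410 (B = (-72 - 6)*(84 + 11) = -78*95 = -7410)
V(G, g) = (146 + G)/(G + g)
√(V(-118, B) + f(124, -100)) = √((146 - 118)/(-118 - 7410) - 144) = √(28/(-7528) - 144) = √(-1/7528*28 - 144) = √(-7/1882 - 144) = √(-271015/1882) = I*√510050230/1882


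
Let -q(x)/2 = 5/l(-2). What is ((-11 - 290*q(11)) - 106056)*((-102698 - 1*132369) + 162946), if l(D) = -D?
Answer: 7545082657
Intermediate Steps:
q(x) = -5 (q(x) = -10/((-1*(-2))) = -10/2 = -2*5/2 = -5)
((-11 - 290*q(11)) - 106056)*((-102698 - 1*132369) + 162946) = ((-11 - 290*(-5)) - 106056)*((-102698 - 1*132369) + 162946) = ((-11 + 1450) - 106056)*((-102698 - 132369) + 162946) = (1439 - 106056)*(-235067 + 162946) = -104617*(-72121) = 7545082657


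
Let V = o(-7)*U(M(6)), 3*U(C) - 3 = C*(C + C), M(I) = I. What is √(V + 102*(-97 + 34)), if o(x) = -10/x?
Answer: 2*I*√78281/7 ≈ 79.939*I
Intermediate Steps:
U(C) = 1 + 2*C²/3 (U(C) = 1 + (C*(C + C))/3 = 1 + (C*(2*C))/3 = 1 + (2*C²)/3 = 1 + 2*C²/3)
V = 250/7 (V = (-10/(-7))*(1 + (⅔)*6²) = (-10*(-⅐))*(1 + (⅔)*36) = 10*(1 + 24)/7 = (10/7)*25 = 250/7 ≈ 35.714)
√(V + 102*(-97 + 34)) = √(250/7 + 102*(-97 + 34)) = √(250/7 + 102*(-63)) = √(250/7 - 6426) = √(-44732/7) = 2*I*√78281/7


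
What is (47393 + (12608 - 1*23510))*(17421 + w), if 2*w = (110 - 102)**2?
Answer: 636877423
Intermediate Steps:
w = 32 (w = (110 - 102)**2/2 = (1/2)*8**2 = (1/2)*64 = 32)
(47393 + (12608 - 1*23510))*(17421 + w) = (47393 + (12608 - 1*23510))*(17421 + 32) = (47393 + (12608 - 23510))*17453 = (47393 - 10902)*17453 = 36491*17453 = 636877423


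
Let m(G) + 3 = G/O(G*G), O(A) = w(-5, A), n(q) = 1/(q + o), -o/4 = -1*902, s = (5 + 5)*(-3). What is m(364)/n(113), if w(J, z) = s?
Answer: -844667/15 ≈ -56311.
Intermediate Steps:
s = -30 (s = 10*(-3) = -30)
o = 3608 (o = -(-4)*902 = -4*(-902) = 3608)
n(q) = 1/(3608 + q) (n(q) = 1/(q + 3608) = 1/(3608 + q))
w(J, z) = -30
O(A) = -30
m(G) = -3 - G/30 (m(G) = -3 + G/(-30) = -3 + G*(-1/30) = -3 - G/30)
m(364)/n(113) = (-3 - 1/30*364)/(1/(3608 + 113)) = (-3 - 182/15)/(1/3721) = -227/(15*1/3721) = -227/15*3721 = -844667/15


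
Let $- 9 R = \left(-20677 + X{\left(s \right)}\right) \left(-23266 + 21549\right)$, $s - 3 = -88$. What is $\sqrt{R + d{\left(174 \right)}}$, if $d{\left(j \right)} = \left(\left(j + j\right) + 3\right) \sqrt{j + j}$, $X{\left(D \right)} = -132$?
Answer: $\frac{\sqrt{-35729053 + 6318 \sqrt{87}}}{3} \approx 1990.8 i$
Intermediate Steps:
$s = -85$ ($s = 3 - 88 = -85$)
$d{\left(j \right)} = \sqrt{2} \sqrt{j} \left(3 + 2 j\right)$ ($d{\left(j \right)} = \left(2 j + 3\right) \sqrt{2 j} = \left(3 + 2 j\right) \sqrt{2} \sqrt{j} = \sqrt{2} \sqrt{j} \left(3 + 2 j\right)$)
$R = - \frac{35729053}{9}$ ($R = - \frac{\left(-20677 - 132\right) \left(-23266 + 21549\right)}{9} = - \frac{\left(-20809\right) \left(-1717\right)}{9} = \left(- \frac{1}{9}\right) 35729053 = - \frac{35729053}{9} \approx -3.9699 \cdot 10^{6}$)
$\sqrt{R + d{\left(174 \right)}} = \sqrt{- \frac{35729053}{9} + \sqrt{2} \sqrt{174} \left(3 + 2 \cdot 174\right)} = \sqrt{- \frac{35729053}{9} + \sqrt{2} \sqrt{174} \left(3 + 348\right)} = \sqrt{- \frac{35729053}{9} + \sqrt{2} \sqrt{174} \cdot 351} = \sqrt{- \frac{35729053}{9} + 702 \sqrt{87}}$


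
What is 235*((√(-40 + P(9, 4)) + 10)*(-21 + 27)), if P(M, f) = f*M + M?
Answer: 14100 + 1410*√5 ≈ 17253.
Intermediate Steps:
P(M, f) = M + M*f (P(M, f) = M*f + M = M + M*f)
235*((√(-40 + P(9, 4)) + 10)*(-21 + 27)) = 235*((√(-40 + 9*(1 + 4)) + 10)*(-21 + 27)) = 235*((√(-40 + 9*5) + 10)*6) = 235*((√(-40 + 45) + 10)*6) = 235*((√5 + 10)*6) = 235*((10 + √5)*6) = 235*(60 + 6*√5) = 14100 + 1410*√5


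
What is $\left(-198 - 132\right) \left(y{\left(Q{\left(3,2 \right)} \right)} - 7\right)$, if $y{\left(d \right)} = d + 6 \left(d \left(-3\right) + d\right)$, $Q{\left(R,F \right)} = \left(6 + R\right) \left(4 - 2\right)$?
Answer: $67650$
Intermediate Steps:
$Q{\left(R,F \right)} = 12 + 2 R$ ($Q{\left(R,F \right)} = \left(6 + R\right) 2 = 12 + 2 R$)
$y{\left(d \right)} = - 11 d$ ($y{\left(d \right)} = d + 6 \left(- 3 d + d\right) = d + 6 \left(- 2 d\right) = d - 12 d = - 11 d$)
$\left(-198 - 132\right) \left(y{\left(Q{\left(3,2 \right)} \right)} - 7\right) = \left(-198 - 132\right) \left(- 11 \left(12 + 2 \cdot 3\right) - 7\right) = - 330 \left(- 11 \left(12 + 6\right) - 7\right) = - 330 \left(\left(-11\right) 18 - 7\right) = - 330 \left(-198 - 7\right) = \left(-330\right) \left(-205\right) = 67650$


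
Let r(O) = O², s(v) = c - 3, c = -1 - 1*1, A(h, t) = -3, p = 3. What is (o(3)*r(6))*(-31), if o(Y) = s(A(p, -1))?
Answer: 5580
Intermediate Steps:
c = -2 (c = -1 - 1 = -2)
s(v) = -5 (s(v) = -2 - 3 = -5)
o(Y) = -5
(o(3)*r(6))*(-31) = -5*6²*(-31) = -5*36*(-31) = -180*(-31) = 5580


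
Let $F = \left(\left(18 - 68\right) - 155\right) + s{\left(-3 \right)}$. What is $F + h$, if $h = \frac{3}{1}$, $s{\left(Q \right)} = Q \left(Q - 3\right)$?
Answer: $-184$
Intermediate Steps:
$s{\left(Q \right)} = Q \left(-3 + Q\right)$
$h = 3$ ($h = 3 \cdot 1 = 3$)
$F = -187$ ($F = \left(\left(18 - 68\right) - 155\right) - 3 \left(-3 - 3\right) = \left(\left(18 - 68\right) - 155\right) - -18 = \left(-50 - 155\right) + 18 = -205 + 18 = -187$)
$F + h = -187 + 3 = -184$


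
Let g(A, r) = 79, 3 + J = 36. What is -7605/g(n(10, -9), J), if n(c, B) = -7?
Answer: -7605/79 ≈ -96.266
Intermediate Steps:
J = 33 (J = -3 + 36 = 33)
-7605/g(n(10, -9), J) = -7605/79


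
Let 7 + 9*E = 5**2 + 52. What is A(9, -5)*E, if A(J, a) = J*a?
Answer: -350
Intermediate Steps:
E = 70/9 (E = -7/9 + (5**2 + 52)/9 = -7/9 + (25 + 52)/9 = -7/9 + (1/9)*77 = -7/9 + 77/9 = 70/9 ≈ 7.7778)
A(9, -5)*E = (9*(-5))*(70/9) = -45*70/9 = -350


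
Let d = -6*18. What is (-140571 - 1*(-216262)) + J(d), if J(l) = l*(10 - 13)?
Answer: 76015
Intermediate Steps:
d = -108
J(l) = -3*l (J(l) = l*(-3) = -3*l)
(-140571 - 1*(-216262)) + J(d) = (-140571 - 1*(-216262)) - 3*(-108) = (-140571 + 216262) + 324 = 75691 + 324 = 76015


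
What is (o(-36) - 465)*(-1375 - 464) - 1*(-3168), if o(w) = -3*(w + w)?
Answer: 461079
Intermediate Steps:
o(w) = -6*w
(o(-36) - 465)*(-1375 - 464) - 1*(-3168) = (-6*(-36) - 465)*(-1375 - 464) - 1*(-3168) = (216 - 465)*(-1839) + 3168 = -249*(-1839) + 3168 = 457911 + 3168 = 461079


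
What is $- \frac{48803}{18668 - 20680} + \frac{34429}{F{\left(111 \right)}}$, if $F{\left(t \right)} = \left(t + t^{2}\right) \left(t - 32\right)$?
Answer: $\frac{12000015983}{494010384} \approx 24.291$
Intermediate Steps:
$F{\left(t \right)} = \left(-32 + t\right) \left(t + t^{2}\right)$ ($F{\left(t \right)} = \left(t + t^{2}\right) \left(-32 + t\right) = \left(-32 + t\right) \left(t + t^{2}\right)$)
$- \frac{48803}{18668 - 20680} + \frac{34429}{F{\left(111 \right)}} = - \frac{48803}{18668 - 20680} + \frac{34429}{111 \left(-32 + 111^{2} - 3441\right)} = - \frac{48803}{18668 - 20680} + \frac{34429}{111 \left(-32 + 12321 - 3441\right)} = - \frac{48803}{-2012} + \frac{34429}{111 \cdot 8848} = \left(-48803\right) \left(- \frac{1}{2012}\right) + \frac{34429}{982128} = \frac{48803}{2012} + 34429 \cdot \frac{1}{982128} = \frac{48803}{2012} + \frac{34429}{982128} = \frac{12000015983}{494010384}$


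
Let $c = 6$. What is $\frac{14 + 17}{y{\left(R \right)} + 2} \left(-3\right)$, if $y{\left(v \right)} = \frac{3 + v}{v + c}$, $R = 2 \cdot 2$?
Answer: $- \frac{310}{9} \approx -34.444$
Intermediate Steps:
$R = 4$
$y{\left(v \right)} = \frac{3 + v}{6 + v}$ ($y{\left(v \right)} = \frac{3 + v}{v + 6} = \frac{3 + v}{6 + v}$)
$\frac{14 + 17}{y{\left(R \right)} + 2} \left(-3\right) = \frac{14 + 17}{\frac{3 + 4}{6 + 4} + 2} \left(-3\right) = \frac{31}{\frac{1}{10} \cdot 7 + 2} \left(-3\right) = \frac{31}{\frac{7}{10} + 2} \left(-3\right) = \frac{31}{\frac{27}{10}} \left(-3\right) = 31 \cdot \frac{10}{27} \left(-3\right) = \frac{310}{27} \left(-3\right) = - \frac{310}{9}$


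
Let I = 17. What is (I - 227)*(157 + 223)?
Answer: -79800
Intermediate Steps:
(I - 227)*(157 + 223) = (17 - 227)*(157 + 223) = -210*380 = -79800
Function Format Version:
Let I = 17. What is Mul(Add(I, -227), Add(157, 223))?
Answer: -79800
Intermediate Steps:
Mul(Add(I, -227), Add(157, 223)) = Mul(Add(17, -227), Add(157, 223)) = Mul(-210, 380) = -79800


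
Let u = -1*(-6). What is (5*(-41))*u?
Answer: -1230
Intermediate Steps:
u = 6
(5*(-41))*u = (5*(-41))*6 = -205*6 = -1230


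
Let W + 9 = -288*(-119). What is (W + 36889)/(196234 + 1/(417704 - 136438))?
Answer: 20012638432/55193952245 ≈ 0.36259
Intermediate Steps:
W = 34263 (W = -9 - 288*(-119) = -9 + 34272 = 34263)
(W + 36889)/(196234 + 1/(417704 - 136438)) = (34263 + 36889)/(196234 + 1/(417704 - 136438)) = 71152/(196234 + 1/281266) = 71152/(55193952245/281266) = 71152*(281266/55193952245) = 20012638432/55193952245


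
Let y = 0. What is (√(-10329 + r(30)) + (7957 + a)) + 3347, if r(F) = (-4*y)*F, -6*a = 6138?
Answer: 10281 + I*√10329 ≈ 10281.0 + 101.63*I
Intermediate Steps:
a = -1023 (a = -⅙*6138 = -1023)
r(F) = 0 (r(F) = (-4*0)*F = 0*F = 0)
(√(-10329 + r(30)) + (7957 + a)) + 3347 = (√(-10329 + 0) + (7957 - 1023)) + 3347 = (√(-10329) + 6934) + 3347 = (I*√10329 + 6934) + 3347 = (6934 + I*√10329) + 3347 = 10281 + I*√10329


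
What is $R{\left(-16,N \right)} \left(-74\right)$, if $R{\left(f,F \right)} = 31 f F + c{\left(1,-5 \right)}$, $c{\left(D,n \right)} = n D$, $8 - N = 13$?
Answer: $-183150$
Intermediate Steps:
$N = -5$ ($N = 8 - 13 = -5$)
$c{\left(D,n \right)} = D n$
$R{\left(f,F \right)} = -5 + 31 F f$ ($R{\left(f,F \right)} = 31 f F + 1 \left(-5\right) = 31 F f - 5 = -5 + 31 F f$)
$R{\left(-16,N \right)} \left(-74\right) = \left(-5 + 31 \left(-5\right) \left(-16\right)\right) \left(-74\right) = \left(-5 + 2480\right) \left(-74\right) = 2475 \left(-74\right) = -183150$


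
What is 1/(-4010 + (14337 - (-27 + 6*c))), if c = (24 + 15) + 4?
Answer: 1/10096 ≈ 9.9049e-5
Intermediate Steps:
c = 43 (c = 39 + 4 = 43)
1/(-4010 + (14337 - (-27 + 6*c))) = 1/(-4010 + (14337 - (-27 + 6*43))) = 1/(-4010 + (14337 - (-27 + 258))) = 1/(-4010 + (14337 - 1*231)) = 1/(-4010 + (14337 - 231)) = 1/(-4010 + 14106) = 1/10096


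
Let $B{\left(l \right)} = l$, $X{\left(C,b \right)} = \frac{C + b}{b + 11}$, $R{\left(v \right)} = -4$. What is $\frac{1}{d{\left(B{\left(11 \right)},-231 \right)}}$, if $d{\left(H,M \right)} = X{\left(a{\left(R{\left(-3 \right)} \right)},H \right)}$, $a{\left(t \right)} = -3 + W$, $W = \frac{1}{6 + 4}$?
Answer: $\frac{220}{81} \approx 2.716$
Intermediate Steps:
$W = \frac{1}{10} \approx 0.1$
$a{\left(t \right)} = - \frac{29}{10}$ ($a{\left(t \right)} = -3 + \frac{1}{10} = - \frac{29}{10}$)
$X{\left(C,b \right)} = \frac{C + b}{11 + b}$
$d{\left(H,M \right)} = \frac{- \frac{29}{10} + H}{11 + H}$
$\frac{1}{d{\left(B{\left(11 \right)},-231 \right)}} = \frac{1}{\frac{1}{11 + 11} \left(- \frac{29}{10} + 11\right)} = \frac{1}{\frac{1}{22} \cdot \frac{81}{10}} = \frac{1}{\frac{81}{220}} = \frac{220}{81}$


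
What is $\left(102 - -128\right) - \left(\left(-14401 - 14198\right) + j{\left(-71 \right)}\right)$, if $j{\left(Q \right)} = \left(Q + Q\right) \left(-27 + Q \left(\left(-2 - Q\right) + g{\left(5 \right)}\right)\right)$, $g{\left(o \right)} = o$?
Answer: $-721073$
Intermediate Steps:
$j{\left(Q \right)} = 2 Q \left(-27 + Q \left(3 - Q\right)\right)$ ($j{\left(Q \right)} = \left(Q + Q\right) \left(-27 + Q \left(\left(-2 - Q\right) + 5\right)\right) = 2 Q \left(-27 + Q \left(3 - Q\right)\right)$)
$\left(102 - -128\right) - \left(\left(-14401 - 14198\right) + j{\left(-71 \right)}\right) = \left(102 - -128\right) - \left(\left(-14401 - 14198\right) + 2 \left(-71\right) \left(-27 - \left(-71\right)^{2} + 3 \left(-71\right)\right)\right) = \left(102 + 128\right) - \left(-28599 + 2 \left(-71\right) \left(-27 - 5041 - 213\right)\right) = 230 - \left(-28599 + 2 \left(-71\right) \left(-27 - 5041 - 213\right)\right) = 230 - \left(-28599 + 2 \left(-71\right) \left(-5281\right)\right) = 230 - \left(-28599 + 749902\right) = 230 - 721303 = -721073$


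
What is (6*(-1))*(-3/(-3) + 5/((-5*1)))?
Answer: 0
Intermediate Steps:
(6*(-1))*(-3/(-3) + 5/((-5*1))) = -6*(-3*(-1/3) + 5/(-5)) = -6*(1 + 5*(-1/5)) = -6*(1 - 1) = -6*0 = 0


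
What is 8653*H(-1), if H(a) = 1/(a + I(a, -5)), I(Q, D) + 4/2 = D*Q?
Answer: 8653/2 ≈ 4326.5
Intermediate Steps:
I(Q, D) = -2 + D*Q
H(a) = 1/(-2 - 4*a) (H(a) = 1/(a + (-2 - 5*a)) = 1/(-2 - 4*a))
8653*H(-1) = 8653*(-1/(2 + 4*(-1))) = 8653*(-1/(2 - 4)) = 8653*(-1/(-2)) = 8653*(-1*(-½)) = 8653*(½) = 8653/2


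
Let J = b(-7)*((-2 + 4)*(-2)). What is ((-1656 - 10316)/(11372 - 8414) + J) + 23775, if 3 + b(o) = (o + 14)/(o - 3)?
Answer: 175895641/7395 ≈ 23786.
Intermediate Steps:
b(o) = -3 + (14 + o)/(-3 + o) (b(o) = -3 + (o + 14)/(o - 3) = -3 + (14 + o)/(-3 + o))
J = 74/5 (J = ((23 - 2*(-7))/(-3 - 7))*((-2 + 4)*(-2)) = ((23 + 14)/(-10))*(2*(-2)) = -1/10*37*(-4) = -37/10*(-4) = 74/5 ≈ 14.800)
((-1656 - 10316)/(11372 - 8414) + J) + 23775 = ((-1656 - 10316)/(11372 - 8414) + 74/5) + 23775 = (-11972/2958 + 74/5) + 23775 = (-11972*1/2958 + 74/5) + 23775 = (-5986/1479 + 74/5) + 23775 = 79516/7395 + 23775 = 175895641/7395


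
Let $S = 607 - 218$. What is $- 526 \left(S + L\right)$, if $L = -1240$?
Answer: $447626$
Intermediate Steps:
$S = 389$
$- 526 \left(S + L\right) = - 526 \left(389 - 1240\right) = \left(-526\right) \left(-851\right) = 447626$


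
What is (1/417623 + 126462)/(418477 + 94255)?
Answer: 52813439827/214128676036 ≈ 0.24664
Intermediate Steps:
(1/417623 + 126462)/(418477 + 94255) = (1/417623 + 126462)/512732 = (52813439827/417623)*(1/512732) = 52813439827/214128676036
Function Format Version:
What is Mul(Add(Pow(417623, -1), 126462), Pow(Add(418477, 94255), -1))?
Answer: Rational(52813439827, 214128676036) ≈ 0.24664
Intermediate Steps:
Mul(Add(Pow(417623, -1), 126462), Pow(Add(418477, 94255), -1)) = Mul(Add(Rational(1, 417623), 126462), Pow(512732, -1)) = Mul(Rational(52813439827, 417623), Rational(1, 512732)) = Rational(52813439827, 214128676036)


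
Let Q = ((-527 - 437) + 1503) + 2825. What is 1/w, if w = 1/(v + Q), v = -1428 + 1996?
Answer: 3932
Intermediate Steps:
Q = 3364 (Q = (-964 + 1503) + 2825 = 539 + 2825 = 3364)
v = 568
w = 1/3932 (w = 1/(568 + 3364) = 1/3932 ≈ 0.00025432)
1/w = 1/(1/3932) = 3932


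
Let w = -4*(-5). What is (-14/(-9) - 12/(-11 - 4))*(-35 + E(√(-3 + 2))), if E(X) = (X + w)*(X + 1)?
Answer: -1696/45 + 742*I/15 ≈ -37.689 + 49.467*I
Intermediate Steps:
w = 20
E(X) = (1 + X)*(20 + X) (E(X) = (X + 20)*(X + 1) = (20 + X)*(1 + X) = (1 + X)*(20 + X))
(-14/(-9) - 12/(-11 - 4))*(-35 + E(√(-3 + 2))) = (-14/(-9) - 12/(-11 - 4))*(-35 + (20 + (√(-3 + 2))² + 21*√(-3 + 2))) = (-14*(-⅑) - 12/(-15))*(-35 + (20 + (√(-1))² + 21*√(-1))) = (14/9 - 12*(-1/15))*(-35 + (20 + I² + 21*I)) = (14/9 + ⅘)*(-35 + (20 - 1 + 21*I)) = 106*(-35 + (19 + 21*I))/45 = 106*(-16 + 21*I)/45 = -1696/45 + 742*I/15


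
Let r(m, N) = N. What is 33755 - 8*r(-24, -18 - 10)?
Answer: 33979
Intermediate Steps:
33755 - 8*r(-24, -18 - 10) = 33755 - 8*(-18 - 10) = 33755 - 8*(-28) = 33755 + 224 = 33979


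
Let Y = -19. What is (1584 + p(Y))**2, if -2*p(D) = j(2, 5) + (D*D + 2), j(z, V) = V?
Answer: 1960000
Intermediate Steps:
p(D) = -7/2 - D**2/2 (p(D) = -(5 + (D*D + 2))/2 = -(5 + (D**2 + 2))/2 = -(5 + (2 + D**2))/2 = -(7 + D**2)/2 = -7/2 - D**2/2)
(1584 + p(Y))**2 = (1584 + (-7/2 - 1/2*(-19)**2))**2 = (1584 + (-7/2 - 1/2*361))**2 = (1584 + (-7/2 - 361/2))**2 = (1584 - 184)**2 = 1400**2 = 1960000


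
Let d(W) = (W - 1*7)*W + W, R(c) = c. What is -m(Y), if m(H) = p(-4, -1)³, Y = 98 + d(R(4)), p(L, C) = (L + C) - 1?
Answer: 216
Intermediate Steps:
p(L, C) = -1 + C + L (p(L, C) = (C + L) - 1 = -1 + C + L)
d(W) = W + W*(-7 + W) (d(W) = (W - 7)*W + W = (-7 + W)*W + W = W*(-7 + W) + W = W + W*(-7 + W))
Y = 90 (Y = 98 + 4*(-6 + 4) = 98 + 4*(-2) = 98 - 8 = 90)
m(H) = -216 (m(H) = (-1 - 1 - 4)³ = (-6)³ = -216)
-m(Y) = -1*(-216) = 216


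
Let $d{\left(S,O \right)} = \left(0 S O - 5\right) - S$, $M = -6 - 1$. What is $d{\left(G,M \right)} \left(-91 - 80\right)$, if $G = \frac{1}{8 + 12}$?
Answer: $\frac{17271}{20} \approx 863.55$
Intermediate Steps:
$M = -7$
$G = \frac{1}{20} \approx 0.05$
$d{\left(S,O \right)} = -5 - S$ ($d{\left(S,O \right)} = \left(0 O - 5\right) - S = \left(0 - 5\right) - S = -5 - S$)
$d{\left(G,M \right)} \left(-91 - 80\right) = \left(-5 - \frac{1}{20}\right) \left(-91 - 80\right) = \left(-5 - \frac{1}{20}\right) \left(-171\right) = \left(- \frac{101}{20}\right) \left(-171\right) = \frac{17271}{20}$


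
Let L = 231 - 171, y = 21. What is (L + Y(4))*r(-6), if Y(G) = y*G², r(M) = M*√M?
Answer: -2376*I*√6 ≈ -5820.0*I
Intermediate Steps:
L = 60
r(M) = M^(3/2)
Y(G) = 21*G²
(L + Y(4))*r(-6) = (60 + 21*4²)*(-6)^(3/2) = (60 + 21*16)*(-6*I*√6) = (60 + 336)*(-6*I*√6) = 396*(-6*I*√6) = -2376*I*√6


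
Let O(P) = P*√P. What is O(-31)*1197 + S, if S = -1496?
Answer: -1496 - 37107*I*√31 ≈ -1496.0 - 2.066e+5*I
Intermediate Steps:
O(P) = P^(3/2)
O(-31)*1197 + S = (-31)^(3/2)*1197 - 1496 = -31*I*√31*1197 - 1496 = -37107*I*√31 - 1496 = -1496 - 37107*I*√31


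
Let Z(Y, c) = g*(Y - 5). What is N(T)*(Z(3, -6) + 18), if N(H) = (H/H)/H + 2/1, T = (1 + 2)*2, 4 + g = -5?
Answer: 78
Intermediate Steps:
g = -9 (g = -4 - 5 = -9)
T = 6 (T = 3*2 = 6)
Z(Y, c) = 45 - 9*Y (Z(Y, c) = -9*(Y - 5) = -9*(-5 + Y) = 45 - 9*Y)
N(H) = 2 + 1/H (N(H) = 1/H + 2*1 = 1/H + 2 = 2 + 1/H)
N(T)*(Z(3, -6) + 18) = (2 + 1/6)*((45 - 9*3) + 18) = (2 + 1/6)*((45 - 27) + 18) = 13*(18 + 18)/6 = (13/6)*36 = 78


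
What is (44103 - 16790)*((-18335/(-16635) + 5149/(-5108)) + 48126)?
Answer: 22338484733799377/16994316 ≈ 1.3145e+9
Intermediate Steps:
(44103 - 16790)*((-18335/(-16635) + 5149/(-5108)) + 48126) = 27313*((-18335*(-1/16635) + 5149*(-1/5108)) + 48126) = 27313*((3667/3327 - 5149/5108) + 48126) = 27313*(1600313/16994316 + 48126) = 27313*(817870052129/16994316) = 22338484733799377/16994316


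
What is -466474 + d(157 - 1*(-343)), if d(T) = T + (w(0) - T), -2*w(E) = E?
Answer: -466474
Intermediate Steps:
w(E) = -E/2
d(T) = 0 (d(T) = T + (-½*0 - T) = T + (0 - T) = T - T = 0)
-466474 + d(157 - 1*(-343)) = -466474 + 0 = -466474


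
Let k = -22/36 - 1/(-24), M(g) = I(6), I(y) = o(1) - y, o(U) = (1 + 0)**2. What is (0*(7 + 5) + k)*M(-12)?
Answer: 205/72 ≈ 2.8472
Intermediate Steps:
o(U) = 1 (o(U) = 1**2 = 1)
I(y) = 1 - y
M(g) = -5 (M(g) = 1 - 1*6 = 1 - 6 = -5)
k = -41/72 (k = -22*1/36 - 1*(-1/24) = -11/18 + 1/24 = -41/72 ≈ -0.56944)
(0*(7 + 5) + k)*M(-12) = (0*(7 + 5) - 41/72)*(-5) = (0*12 - 41/72)*(-5) = (0 - 41/72)*(-5) = -41/72*(-5) = 205/72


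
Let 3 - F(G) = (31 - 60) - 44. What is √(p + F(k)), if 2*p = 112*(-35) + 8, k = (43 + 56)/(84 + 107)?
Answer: 2*I*√470 ≈ 43.359*I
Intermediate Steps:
k = 99/191 ≈ 0.51832
F(G) = 76 (F(G) = 3 - ((31 - 60) - 44) = 3 - (-29 - 44) = 3 - 1*(-73) = 3 + 73 = 76)
p = -1956 (p = (112*(-35) + 8)/2 = (-3920 + 8)/2 = (½)*(-3912) = -1956)
√(p + F(k)) = √(-1956 + 76) = √(-1880) = 2*I*√470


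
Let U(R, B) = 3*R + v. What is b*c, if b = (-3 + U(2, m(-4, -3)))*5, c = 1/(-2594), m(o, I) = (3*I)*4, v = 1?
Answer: -10/1297 ≈ -0.0077101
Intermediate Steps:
m(o, I) = 12*I
U(R, B) = 1 + 3*R (U(R, B) = 3*R + 1 = 1 + 3*R)
c = -1/2594 ≈ -0.00038551
b = 20 (b = (-3 + (1 + 3*2))*5 = (-3 + (1 + 6))*5 = (-3 + 7)*5 = 4*5 = 20)
b*c = 20*(-1/2594) = -10/1297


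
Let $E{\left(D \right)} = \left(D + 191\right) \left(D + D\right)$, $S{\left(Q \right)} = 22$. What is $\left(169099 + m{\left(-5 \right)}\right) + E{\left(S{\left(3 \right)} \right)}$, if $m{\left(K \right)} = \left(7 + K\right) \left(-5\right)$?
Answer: $178461$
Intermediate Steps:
$E{\left(D \right)} = 2 D \left(191 + D\right)$ ($E{\left(D \right)} = \left(191 + D\right) 2 D = 2 D \left(191 + D\right)$)
$m{\left(K \right)} = -35 - 5 K$
$\left(169099 + m{\left(-5 \right)}\right) + E{\left(S{\left(3 \right)} \right)} = \left(169099 - 10\right) + 2 \cdot 22 \left(191 + 22\right) = \left(169099 + \left(-35 + 25\right)\right) + 2 \cdot 22 \cdot 213 = \left(169099 - 10\right) + 9372 = 169089 + 9372 = 178461$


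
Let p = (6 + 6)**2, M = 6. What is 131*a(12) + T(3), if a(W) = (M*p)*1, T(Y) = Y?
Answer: 113187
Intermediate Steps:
p = 144 (p = 12**2 = 144)
a(W) = 864 (a(W) = (6*144)*1 = 864*1 = 864)
131*a(12) + T(3) = 131*864 + 3 = 113184 + 3 = 113187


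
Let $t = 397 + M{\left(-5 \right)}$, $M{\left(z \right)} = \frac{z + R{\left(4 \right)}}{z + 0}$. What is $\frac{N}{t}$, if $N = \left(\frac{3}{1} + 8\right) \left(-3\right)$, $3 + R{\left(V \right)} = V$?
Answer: $- \frac{55}{663} \approx -0.082956$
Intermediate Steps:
$R{\left(V \right)} = -3 + V$
$N = -33$ ($N = \left(3 \cdot 1 + 8\right) \left(-3\right) = \left(3 + 8\right) \left(-3\right) = 11 \left(-3\right) = -33$)
$M{\left(z \right)} = \frac{1 + z}{z}$ ($M{\left(z \right)} = \frac{z + \left(-3 + 4\right)}{z + 0} = \frac{z + 1}{z} = \frac{1 + z}{z}$)
$t = \frac{1989}{5}$ ($t = 397 + \frac{1 - 5}{-5} = 397 - - \frac{4}{5} = 397 + \frac{4}{5} = \frac{1989}{5} \approx 397.8$)
$\frac{N}{t} = - \frac{33}{\frac{1989}{5}} = \left(-33\right) \frac{5}{1989} = - \frac{55}{663}$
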